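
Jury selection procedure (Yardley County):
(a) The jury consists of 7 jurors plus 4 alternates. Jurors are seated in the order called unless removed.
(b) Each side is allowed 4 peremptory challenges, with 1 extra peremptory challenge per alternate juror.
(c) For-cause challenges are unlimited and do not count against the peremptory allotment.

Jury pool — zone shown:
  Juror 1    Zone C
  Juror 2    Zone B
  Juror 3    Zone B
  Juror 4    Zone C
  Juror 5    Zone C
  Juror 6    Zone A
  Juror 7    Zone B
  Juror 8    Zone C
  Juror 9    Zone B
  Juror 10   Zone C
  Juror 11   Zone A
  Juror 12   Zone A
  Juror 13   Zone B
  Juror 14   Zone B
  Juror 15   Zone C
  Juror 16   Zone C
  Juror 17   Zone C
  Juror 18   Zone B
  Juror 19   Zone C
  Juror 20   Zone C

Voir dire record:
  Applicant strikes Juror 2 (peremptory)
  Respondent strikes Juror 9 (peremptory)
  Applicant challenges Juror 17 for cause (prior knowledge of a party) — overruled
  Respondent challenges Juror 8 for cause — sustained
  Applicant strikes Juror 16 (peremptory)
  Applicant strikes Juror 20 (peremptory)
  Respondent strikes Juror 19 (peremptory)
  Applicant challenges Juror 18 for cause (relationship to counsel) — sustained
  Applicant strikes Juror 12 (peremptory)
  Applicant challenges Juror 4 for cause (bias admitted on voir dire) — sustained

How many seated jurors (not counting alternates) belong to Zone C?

Removed: #2, #4, #8, #9, #12, #16, #18, #19, #20.
Seated jurors 1–7: #1, #3, #5, #6, #7, #10, #11 (alternates #13, #14, #15, #17 not counted).
Of those, in Zone C: #1, #5, #10 → 3.

3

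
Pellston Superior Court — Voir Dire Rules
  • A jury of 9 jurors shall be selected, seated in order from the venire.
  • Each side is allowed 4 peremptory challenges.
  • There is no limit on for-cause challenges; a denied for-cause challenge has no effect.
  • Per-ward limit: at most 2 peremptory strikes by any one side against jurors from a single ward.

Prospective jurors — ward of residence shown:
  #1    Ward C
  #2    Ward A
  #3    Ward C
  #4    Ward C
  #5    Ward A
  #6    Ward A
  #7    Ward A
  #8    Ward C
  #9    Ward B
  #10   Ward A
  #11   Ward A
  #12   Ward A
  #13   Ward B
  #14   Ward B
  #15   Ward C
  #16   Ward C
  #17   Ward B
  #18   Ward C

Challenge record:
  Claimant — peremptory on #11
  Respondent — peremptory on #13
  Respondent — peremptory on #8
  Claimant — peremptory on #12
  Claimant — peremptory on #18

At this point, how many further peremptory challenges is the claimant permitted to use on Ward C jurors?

Claimant peremptories so far: #11, #12, #18 — 3 of 4 used, 1 left overall.
Against Ward C: #18 — 1 used; per-ward cap 2 leaves 1.
Binding limit: min(1, 1) = 1.

1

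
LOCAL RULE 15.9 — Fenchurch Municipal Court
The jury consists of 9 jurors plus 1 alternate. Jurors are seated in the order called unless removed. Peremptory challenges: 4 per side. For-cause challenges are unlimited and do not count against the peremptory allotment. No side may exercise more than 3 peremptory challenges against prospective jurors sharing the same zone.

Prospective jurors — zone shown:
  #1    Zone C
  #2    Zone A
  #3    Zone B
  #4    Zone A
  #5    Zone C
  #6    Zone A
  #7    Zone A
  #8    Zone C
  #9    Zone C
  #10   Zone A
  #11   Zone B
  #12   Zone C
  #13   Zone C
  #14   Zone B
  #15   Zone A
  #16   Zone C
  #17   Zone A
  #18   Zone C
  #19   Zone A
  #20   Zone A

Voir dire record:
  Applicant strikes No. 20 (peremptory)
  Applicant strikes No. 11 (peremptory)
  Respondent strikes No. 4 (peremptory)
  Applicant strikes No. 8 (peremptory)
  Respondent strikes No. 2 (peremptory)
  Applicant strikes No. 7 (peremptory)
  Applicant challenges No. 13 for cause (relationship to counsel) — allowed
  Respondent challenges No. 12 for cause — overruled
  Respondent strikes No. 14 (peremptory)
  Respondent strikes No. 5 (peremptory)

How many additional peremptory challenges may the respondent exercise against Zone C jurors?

Respondent peremptories so far: #4, #2, #14, #5 — 4 of 4 used, 0 left overall.
Against Zone C: #5 — 1 used; per-zone cap 3 leaves 2.
Binding limit: min(0, 2) = 0.

0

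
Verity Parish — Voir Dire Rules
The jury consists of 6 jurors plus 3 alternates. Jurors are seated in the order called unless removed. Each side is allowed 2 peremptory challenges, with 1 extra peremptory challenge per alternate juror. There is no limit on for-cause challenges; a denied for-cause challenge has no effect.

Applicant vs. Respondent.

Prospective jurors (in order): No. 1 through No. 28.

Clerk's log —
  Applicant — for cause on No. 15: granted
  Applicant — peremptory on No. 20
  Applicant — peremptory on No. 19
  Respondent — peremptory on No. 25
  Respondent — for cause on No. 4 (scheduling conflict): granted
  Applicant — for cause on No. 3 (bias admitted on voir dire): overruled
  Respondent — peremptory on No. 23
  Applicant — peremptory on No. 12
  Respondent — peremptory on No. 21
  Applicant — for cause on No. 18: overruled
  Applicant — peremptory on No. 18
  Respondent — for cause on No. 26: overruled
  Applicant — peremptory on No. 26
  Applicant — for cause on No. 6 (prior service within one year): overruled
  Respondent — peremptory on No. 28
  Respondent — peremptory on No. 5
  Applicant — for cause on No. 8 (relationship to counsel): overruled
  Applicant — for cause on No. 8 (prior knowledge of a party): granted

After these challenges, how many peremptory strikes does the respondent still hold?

Respondent allotment: 2 base + 1 × 3 alternates = 5.
Respondent peremptories used: #25, #23, #21, #28, #5 — 5 (for-cause on #4, #26 don't count).
Remaining: 5 − 5 = 0.

0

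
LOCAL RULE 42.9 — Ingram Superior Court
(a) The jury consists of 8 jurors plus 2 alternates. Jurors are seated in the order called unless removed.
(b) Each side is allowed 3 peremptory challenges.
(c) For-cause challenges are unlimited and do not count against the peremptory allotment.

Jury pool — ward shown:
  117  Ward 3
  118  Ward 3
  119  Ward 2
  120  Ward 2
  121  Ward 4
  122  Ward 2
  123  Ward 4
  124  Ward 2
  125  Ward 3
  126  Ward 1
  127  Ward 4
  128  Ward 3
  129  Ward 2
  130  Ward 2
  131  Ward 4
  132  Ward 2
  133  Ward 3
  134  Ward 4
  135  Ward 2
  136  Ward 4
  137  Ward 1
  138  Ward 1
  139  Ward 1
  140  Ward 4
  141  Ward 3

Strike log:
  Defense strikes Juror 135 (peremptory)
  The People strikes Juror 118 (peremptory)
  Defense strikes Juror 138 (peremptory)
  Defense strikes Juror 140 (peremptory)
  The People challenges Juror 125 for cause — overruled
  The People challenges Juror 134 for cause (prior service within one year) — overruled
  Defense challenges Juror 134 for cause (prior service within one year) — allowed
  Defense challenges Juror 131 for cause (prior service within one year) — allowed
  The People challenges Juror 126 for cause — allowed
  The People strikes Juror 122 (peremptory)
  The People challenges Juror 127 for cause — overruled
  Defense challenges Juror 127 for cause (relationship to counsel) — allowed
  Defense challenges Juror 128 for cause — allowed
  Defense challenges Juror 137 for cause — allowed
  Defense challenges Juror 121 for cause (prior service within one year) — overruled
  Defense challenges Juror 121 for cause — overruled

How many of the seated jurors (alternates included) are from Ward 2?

6

Removed: #118, #122, #126, #127, #128, #131, #134, #135, #137, #138, #140.
Seated (10 incl. alternates): #117, #119, #120, #121, #123, #124, #125, #129, #130, #132.
Of those, in Ward 2: #119, #120, #124, #129, #130, #132 → 6.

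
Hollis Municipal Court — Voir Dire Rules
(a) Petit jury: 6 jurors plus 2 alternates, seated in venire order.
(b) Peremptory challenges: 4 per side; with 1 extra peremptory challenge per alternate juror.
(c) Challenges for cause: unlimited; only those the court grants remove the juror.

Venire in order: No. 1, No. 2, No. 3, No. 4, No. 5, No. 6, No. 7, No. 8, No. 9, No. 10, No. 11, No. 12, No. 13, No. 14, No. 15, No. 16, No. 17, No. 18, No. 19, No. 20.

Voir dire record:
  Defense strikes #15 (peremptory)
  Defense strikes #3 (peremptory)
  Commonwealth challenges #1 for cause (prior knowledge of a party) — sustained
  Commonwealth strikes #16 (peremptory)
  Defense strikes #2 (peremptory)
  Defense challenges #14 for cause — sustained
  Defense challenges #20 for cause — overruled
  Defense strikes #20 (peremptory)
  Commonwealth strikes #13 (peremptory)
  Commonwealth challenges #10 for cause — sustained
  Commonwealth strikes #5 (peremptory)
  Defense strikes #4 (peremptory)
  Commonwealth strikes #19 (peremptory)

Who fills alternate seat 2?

Removed: #1, #2, #3, #4, #5, #10, #13, #14, #15, #16, #19, #20.
Filling seats in venire order through position 8: #6, #7, #8, #9, #11, #12, #17, #18.
So alternate 2 is #18.

18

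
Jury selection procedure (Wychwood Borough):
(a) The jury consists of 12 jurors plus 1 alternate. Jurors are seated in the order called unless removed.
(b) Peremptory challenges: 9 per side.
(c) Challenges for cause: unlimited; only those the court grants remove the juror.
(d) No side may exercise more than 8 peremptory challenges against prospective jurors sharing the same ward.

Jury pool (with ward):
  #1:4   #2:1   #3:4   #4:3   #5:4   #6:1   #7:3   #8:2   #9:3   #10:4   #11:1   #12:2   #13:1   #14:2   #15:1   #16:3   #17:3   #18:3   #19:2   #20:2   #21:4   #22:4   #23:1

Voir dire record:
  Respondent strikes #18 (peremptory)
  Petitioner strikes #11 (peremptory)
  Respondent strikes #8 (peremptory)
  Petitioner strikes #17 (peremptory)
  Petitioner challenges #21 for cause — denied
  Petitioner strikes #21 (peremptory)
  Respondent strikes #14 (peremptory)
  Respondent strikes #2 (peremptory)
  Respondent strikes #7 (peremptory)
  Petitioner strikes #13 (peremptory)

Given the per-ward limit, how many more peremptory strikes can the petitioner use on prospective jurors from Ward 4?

5

Petitioner peremptories so far: #11, #17, #21, #13 — 4 of 9 used, 5 left overall.
Against Ward 4: #21 — 1 used; per-ward cap 8 leaves 7.
Binding limit: min(5, 7) = 5.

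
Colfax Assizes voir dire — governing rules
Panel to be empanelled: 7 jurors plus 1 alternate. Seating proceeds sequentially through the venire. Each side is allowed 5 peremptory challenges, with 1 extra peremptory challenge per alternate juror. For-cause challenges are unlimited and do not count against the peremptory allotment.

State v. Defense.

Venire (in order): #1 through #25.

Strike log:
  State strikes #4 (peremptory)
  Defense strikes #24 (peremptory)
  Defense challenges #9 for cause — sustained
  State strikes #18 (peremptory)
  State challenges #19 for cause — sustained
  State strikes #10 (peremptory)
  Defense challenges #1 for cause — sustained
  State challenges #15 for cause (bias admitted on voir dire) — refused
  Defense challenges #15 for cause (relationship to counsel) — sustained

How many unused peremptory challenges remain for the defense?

5

Defense allotment: 5 base + 1 × 1 alternate = 6.
Defense peremptories used: #24 — 1 (for-cause on #9, #1, #15 don't count).
Remaining: 6 − 1 = 5.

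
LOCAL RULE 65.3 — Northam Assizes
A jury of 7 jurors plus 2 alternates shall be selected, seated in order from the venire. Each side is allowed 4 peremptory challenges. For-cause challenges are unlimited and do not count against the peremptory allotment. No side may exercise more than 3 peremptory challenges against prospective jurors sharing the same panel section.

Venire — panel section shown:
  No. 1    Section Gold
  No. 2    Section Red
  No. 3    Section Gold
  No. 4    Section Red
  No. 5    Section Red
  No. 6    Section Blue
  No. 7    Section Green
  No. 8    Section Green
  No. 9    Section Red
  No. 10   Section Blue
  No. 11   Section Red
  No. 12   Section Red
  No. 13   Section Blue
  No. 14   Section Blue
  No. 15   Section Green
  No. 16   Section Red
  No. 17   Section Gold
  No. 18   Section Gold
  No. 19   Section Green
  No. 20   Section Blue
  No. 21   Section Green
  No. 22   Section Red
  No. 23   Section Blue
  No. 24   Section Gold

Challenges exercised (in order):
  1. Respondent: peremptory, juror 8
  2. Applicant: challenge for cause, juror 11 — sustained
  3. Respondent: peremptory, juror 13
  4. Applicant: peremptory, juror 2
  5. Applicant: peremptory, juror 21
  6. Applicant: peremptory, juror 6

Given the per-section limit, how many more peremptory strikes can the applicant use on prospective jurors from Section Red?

Applicant peremptories so far: #2, #21, #6 — 3 of 4 used, 1 left overall.
Against Section Red: #2 — 1 used; per-section cap 3 leaves 2.
Binding limit: min(1, 2) = 1.

1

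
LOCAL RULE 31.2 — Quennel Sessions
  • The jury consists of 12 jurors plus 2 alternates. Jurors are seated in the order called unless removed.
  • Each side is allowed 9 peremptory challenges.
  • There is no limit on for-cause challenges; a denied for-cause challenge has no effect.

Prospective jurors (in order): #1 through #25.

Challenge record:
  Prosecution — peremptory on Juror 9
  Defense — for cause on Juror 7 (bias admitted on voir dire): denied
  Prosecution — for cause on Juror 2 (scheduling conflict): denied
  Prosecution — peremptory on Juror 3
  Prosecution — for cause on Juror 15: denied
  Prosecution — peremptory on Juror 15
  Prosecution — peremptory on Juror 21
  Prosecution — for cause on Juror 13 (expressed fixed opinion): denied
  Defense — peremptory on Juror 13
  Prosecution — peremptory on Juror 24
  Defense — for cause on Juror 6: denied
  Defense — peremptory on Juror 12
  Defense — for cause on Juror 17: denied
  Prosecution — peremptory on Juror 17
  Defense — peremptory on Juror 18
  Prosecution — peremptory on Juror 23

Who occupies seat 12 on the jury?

19

Removed: #3, #9, #12, #13, #15, #17, #18, #21, #23, #24. (#2, #6, #7 stay — for-cause denied.)
Seating in order: seats 1–12 → #1, #2, #4, #5, #6, #7, #8, #10, #11, #14, #16, #19; alternates → #20, #22.
So seat 12 is #19.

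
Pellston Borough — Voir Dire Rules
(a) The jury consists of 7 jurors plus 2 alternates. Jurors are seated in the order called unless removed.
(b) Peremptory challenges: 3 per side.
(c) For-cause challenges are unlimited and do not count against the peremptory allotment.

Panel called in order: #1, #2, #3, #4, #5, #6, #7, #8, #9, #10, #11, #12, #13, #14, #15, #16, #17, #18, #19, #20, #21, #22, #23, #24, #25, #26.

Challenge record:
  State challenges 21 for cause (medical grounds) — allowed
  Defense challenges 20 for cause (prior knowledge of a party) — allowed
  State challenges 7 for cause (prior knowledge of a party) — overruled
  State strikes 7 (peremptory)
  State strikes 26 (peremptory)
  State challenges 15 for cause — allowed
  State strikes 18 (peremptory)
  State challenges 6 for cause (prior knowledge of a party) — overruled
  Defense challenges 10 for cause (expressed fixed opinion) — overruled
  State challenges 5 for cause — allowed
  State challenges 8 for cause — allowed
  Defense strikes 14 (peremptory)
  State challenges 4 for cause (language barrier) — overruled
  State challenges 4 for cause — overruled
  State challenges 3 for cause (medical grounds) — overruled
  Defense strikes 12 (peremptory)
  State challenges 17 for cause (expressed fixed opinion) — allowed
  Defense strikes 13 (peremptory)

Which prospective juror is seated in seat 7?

10

Removed: #5, #7, #8, #12, #13, #14, #15, #17, #18, #20, #21, #26. (#3, #4, #6, #10 stay — for-cause denied.)
Seating in order: seats 1–7 → #1, #2, #3, #4, #6, #9, #10; alternates → #11, #16.
So seat 7 is #10.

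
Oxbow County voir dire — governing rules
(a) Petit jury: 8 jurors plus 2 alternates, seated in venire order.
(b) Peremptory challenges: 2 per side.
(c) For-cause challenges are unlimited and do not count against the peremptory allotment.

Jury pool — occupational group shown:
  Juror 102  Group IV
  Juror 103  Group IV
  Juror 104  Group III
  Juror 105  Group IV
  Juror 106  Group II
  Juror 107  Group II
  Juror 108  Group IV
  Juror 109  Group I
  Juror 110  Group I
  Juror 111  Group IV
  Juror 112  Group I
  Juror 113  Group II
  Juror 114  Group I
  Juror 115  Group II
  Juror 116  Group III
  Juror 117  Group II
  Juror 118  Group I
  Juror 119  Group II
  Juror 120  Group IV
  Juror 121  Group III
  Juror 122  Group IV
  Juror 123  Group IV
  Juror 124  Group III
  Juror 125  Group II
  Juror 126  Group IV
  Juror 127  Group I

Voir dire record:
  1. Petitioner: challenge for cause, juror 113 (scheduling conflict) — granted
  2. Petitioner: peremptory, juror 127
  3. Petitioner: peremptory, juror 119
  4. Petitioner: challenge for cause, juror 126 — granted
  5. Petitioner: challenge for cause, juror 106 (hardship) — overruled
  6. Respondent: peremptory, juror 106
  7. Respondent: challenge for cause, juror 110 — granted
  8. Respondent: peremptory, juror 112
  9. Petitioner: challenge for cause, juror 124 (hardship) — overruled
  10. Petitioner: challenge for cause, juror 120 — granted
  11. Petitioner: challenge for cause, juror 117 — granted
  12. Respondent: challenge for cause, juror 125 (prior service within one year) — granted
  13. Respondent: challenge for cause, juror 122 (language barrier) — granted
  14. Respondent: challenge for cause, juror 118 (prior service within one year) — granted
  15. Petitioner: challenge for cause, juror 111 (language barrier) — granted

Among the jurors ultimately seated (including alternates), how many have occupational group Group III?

Removed: #106, #110, #111, #112, #113, #117, #118, #119, #120, #122, #125, #126, #127.
Seated (10 incl. alternates): #102, #103, #104, #105, #107, #108, #109, #114, #115, #116.
Of those, in Group III: #104, #116 → 2.

2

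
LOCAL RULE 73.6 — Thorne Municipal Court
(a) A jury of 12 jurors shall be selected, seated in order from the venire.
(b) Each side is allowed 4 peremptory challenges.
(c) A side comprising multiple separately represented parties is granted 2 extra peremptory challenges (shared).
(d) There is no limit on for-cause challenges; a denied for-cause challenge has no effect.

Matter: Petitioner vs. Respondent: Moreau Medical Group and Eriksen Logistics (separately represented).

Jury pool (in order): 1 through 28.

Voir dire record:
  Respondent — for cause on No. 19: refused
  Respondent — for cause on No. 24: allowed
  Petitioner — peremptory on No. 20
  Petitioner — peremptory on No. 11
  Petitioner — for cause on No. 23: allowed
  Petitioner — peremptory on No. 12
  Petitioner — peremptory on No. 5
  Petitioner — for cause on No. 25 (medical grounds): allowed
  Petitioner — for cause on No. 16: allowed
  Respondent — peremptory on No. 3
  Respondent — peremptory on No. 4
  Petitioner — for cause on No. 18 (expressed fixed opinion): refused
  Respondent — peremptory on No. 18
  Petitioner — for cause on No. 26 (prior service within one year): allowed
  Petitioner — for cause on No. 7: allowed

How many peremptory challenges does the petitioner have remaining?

Petitioner allotment: 4.
Petitioner peremptories used: #20, #11, #12, #5 — 4 (for-cause on #23, #25, #16, #18, #26, #7 don't count).
Remaining: 4 − 4 = 0.

0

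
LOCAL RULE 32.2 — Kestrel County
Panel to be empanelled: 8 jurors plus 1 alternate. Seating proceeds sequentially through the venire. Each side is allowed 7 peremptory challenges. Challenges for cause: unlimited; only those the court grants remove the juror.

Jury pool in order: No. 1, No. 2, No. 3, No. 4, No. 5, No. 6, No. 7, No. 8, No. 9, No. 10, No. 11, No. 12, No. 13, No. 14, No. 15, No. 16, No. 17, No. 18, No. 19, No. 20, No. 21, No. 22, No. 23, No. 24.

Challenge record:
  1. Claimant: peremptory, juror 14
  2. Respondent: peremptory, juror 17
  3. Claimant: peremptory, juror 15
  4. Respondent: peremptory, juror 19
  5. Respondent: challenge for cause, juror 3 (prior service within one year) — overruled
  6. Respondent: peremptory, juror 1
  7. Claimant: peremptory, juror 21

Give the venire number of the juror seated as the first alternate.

10

Removed: #1, #14, #15, #17, #19, #21. (#3 stays — for-cause denied.)
Filling seats in venire order through position 9: #2, #3, #4, #5, #6, #7, #8, #9, #10.
So alternate 1 is #10.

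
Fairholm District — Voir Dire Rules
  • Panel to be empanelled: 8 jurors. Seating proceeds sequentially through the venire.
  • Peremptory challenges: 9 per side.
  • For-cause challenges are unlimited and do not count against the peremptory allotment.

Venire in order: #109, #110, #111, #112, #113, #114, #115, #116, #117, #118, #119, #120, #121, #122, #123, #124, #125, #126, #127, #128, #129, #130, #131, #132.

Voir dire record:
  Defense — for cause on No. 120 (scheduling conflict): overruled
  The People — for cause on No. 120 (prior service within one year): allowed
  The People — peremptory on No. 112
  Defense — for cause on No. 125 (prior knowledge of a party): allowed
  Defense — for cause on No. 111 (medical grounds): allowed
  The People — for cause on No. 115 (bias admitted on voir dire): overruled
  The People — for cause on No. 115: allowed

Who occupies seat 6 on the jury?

Removed: #111, #112, #115, #120, #125.
Seating in order: seats 1–8 → #109, #110, #113, #114, #116, #117, #118, #119.
So seat 6 is #117.

117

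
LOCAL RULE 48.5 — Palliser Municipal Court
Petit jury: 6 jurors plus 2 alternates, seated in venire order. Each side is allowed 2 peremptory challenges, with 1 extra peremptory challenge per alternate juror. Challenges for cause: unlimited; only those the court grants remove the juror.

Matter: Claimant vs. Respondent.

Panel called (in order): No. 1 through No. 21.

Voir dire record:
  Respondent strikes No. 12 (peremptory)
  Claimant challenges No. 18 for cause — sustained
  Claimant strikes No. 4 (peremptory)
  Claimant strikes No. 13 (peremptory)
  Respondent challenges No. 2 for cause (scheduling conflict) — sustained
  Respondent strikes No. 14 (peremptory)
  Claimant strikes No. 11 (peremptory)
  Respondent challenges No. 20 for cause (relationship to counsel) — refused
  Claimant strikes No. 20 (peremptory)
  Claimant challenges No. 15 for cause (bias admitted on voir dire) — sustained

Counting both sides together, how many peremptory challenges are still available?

2

Claimant allotment: 2 base + 1 × 2 alternates = 4. Respondent allotment: 2 base + 1 × 2 alternates = 4.
Claimant peremptories used: #4, #13, #11, #20 — 4 (for-cause on #18, #15 don't count).
Respondent peremptories used: #12, #14 — 2 (for-cause on #2, #20 don't count).
Remaining: (4 − 4) + (4 − 2) = 2.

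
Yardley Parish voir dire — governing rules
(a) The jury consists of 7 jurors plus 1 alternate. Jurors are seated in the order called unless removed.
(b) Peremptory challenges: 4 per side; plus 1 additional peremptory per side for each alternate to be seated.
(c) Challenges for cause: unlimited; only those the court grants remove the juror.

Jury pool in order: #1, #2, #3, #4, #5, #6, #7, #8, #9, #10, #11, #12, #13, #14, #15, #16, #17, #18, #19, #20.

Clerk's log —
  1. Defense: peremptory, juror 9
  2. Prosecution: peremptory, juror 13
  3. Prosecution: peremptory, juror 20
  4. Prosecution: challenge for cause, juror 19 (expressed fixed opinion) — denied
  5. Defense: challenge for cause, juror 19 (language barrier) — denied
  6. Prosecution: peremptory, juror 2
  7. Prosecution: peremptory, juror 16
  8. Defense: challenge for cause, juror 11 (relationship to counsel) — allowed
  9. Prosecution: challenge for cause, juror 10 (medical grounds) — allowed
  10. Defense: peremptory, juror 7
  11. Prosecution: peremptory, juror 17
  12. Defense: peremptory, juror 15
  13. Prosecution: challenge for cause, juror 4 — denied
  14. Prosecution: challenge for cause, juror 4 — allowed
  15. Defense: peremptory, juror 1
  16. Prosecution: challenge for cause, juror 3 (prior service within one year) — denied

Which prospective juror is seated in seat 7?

Removed: #1, #2, #4, #7, #9, #10, #11, #13, #15, #16, #17, #20. (#3, #19 stay — for-cause denied.)
Filling seats in venire order through position 7: #3, #5, #6, #8, #12, #14, #18.
So seat 7 is #18.

18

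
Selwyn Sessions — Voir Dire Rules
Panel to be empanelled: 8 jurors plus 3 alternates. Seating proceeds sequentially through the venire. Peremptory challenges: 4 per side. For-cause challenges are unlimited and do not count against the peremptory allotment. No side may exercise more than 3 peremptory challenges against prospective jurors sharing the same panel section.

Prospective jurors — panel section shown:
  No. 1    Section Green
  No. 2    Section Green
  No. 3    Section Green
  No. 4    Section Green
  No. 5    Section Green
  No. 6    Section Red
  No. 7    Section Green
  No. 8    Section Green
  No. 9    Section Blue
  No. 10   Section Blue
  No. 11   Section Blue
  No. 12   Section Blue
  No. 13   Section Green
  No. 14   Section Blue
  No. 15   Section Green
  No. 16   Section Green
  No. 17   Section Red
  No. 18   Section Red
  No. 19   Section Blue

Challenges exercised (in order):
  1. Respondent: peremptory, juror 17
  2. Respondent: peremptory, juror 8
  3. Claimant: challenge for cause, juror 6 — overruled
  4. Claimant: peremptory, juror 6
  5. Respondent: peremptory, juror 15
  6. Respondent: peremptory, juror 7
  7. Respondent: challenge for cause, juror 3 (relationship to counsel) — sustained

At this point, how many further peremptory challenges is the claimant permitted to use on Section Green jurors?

3

Claimant peremptories so far: #6 — 1 of 4 used, 3 left overall.
Against Section Green: none yet — per-section cap 3 leaves 3.
Binding limit: min(3, 3) = 3.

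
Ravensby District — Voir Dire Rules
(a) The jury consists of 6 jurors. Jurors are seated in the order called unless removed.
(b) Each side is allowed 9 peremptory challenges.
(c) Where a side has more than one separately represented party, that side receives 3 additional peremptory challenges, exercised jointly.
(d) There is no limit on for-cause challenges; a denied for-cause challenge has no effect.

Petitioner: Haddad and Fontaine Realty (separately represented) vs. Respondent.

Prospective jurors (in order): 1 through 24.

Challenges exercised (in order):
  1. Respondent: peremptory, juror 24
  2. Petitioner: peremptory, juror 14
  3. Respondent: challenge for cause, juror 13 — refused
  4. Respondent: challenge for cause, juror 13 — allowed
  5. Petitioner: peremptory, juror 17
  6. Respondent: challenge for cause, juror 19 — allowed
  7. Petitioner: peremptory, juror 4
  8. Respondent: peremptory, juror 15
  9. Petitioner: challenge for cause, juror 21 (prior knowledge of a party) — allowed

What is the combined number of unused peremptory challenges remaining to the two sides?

Petitioner allotment: 9 base + 3 multi-party = 12. Respondent allotment: 9.
Petitioner peremptories used: #14, #17, #4 — 3 (the for-cause on #21 doesn't count).
Respondent peremptories used: #24, #15 — 2 (for-cause on #13, #13, #19 don't count).
Remaining: (12 − 3) + (9 − 2) = 16.

16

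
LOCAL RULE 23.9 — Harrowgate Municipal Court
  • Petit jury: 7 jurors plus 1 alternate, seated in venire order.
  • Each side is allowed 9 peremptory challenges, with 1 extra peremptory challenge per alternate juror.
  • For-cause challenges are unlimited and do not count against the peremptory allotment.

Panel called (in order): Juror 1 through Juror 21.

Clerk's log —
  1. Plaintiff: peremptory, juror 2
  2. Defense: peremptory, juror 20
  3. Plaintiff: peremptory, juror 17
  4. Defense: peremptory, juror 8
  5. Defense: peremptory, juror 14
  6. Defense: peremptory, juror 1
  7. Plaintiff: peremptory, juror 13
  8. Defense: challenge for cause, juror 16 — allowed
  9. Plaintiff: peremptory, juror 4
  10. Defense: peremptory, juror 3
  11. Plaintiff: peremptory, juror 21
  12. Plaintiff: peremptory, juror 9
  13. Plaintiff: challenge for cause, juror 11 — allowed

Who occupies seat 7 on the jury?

18

Removed: #1, #2, #3, #4, #8, #9, #11, #13, #14, #16, #17, #20, #21.
Seating in order: seats 1–7 → #5, #6, #7, #10, #12, #15, #18; alternates → #19.
So seat 7 is #18.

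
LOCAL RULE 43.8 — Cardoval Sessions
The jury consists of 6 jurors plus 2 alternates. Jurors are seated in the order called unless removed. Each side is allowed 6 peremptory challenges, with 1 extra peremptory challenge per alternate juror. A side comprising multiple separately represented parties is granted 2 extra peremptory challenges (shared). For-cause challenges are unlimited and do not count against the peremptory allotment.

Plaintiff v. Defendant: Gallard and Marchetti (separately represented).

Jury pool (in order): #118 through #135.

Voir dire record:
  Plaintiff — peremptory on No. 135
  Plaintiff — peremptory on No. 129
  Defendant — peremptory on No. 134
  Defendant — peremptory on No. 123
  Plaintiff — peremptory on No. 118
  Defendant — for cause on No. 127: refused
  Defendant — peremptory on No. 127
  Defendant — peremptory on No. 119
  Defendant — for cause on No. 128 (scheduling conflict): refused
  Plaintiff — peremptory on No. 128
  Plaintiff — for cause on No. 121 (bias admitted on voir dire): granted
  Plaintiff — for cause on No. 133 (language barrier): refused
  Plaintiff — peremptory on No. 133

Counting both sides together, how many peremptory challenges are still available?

9

Plaintiff allotment: 6 base + 1 × 2 alternates = 8. Defendant allotment: 6 base + 1 × 2 alternates + 2 multi-party = 10.
Plaintiff peremptories used: #135, #129, #118, #128, #133 — 5 (for-cause on #121, #133 don't count).
Defendant peremptories used: #134, #123, #127, #119 — 4 (for-cause on #127, #128 don't count).
Remaining: (8 − 5) + (10 − 4) = 9.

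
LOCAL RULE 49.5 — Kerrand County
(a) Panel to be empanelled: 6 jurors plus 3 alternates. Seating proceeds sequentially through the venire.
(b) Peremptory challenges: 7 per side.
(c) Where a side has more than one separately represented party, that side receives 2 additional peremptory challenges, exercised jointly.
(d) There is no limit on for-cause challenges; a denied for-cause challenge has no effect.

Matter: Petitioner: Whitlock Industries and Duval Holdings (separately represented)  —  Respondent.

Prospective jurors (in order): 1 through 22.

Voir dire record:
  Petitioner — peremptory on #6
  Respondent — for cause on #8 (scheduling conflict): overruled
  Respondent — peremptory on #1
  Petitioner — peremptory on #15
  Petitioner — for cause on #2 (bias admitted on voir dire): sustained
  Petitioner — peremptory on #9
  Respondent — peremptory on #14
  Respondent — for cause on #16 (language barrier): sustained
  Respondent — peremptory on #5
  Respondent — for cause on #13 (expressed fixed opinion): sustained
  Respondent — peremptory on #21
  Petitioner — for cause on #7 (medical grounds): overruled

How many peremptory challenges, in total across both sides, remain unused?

Petitioner allotment: 7 base + 2 multi-party = 9. Respondent allotment: 7.
Petitioner peremptories used: #6, #15, #9 — 3 (for-cause on #2, #7 don't count).
Respondent peremptories used: #1, #14, #5, #21 — 4 (for-cause on #8, #16, #13 don't count).
Remaining: (9 − 3) + (7 − 4) = 9.

9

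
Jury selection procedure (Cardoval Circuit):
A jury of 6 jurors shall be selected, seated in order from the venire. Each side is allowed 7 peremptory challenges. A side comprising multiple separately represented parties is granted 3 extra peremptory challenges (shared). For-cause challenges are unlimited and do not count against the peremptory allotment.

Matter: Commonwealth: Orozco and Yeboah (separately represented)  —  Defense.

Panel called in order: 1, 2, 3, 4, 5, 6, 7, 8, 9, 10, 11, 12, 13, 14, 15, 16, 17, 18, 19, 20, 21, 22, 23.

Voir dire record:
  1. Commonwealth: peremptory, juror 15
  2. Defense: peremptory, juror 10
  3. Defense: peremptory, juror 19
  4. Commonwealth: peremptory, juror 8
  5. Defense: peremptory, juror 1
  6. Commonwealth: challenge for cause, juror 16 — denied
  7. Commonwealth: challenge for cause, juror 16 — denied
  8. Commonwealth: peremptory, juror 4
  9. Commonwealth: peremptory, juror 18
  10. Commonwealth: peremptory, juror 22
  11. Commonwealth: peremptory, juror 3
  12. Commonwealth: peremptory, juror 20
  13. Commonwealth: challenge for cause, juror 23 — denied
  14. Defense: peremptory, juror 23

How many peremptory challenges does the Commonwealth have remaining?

Commonwealth allotment: 7 base + 3 multi-party = 10.
Commonwealth peremptories used: #15, #8, #4, #18, #22, #3, #20 — 7 (for-cause on #16, #16, #23 don't count).
Remaining: 10 − 7 = 3.

3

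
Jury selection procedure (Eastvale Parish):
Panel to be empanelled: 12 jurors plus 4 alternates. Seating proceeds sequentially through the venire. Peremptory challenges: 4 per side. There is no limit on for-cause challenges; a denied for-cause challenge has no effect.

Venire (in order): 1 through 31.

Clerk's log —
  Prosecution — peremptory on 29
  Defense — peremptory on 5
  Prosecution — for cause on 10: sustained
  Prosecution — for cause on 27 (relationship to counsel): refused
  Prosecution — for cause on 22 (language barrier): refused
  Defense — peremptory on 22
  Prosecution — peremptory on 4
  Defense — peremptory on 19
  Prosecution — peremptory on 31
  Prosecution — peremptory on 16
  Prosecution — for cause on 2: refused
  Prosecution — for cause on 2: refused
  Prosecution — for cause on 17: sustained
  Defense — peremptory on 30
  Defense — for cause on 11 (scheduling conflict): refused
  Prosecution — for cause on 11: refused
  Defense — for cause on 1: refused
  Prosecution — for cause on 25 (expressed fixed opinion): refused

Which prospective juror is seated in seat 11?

Removed: #4, #5, #10, #16, #17, #19, #22, #29, #30, #31. (#1, #2, #11, #25, #27 stay — for-cause denied.)
Seating in order: seats 1–12 → #1, #2, #3, #6, #7, #8, #9, #11, #12, #13, #14, #15; alternates → #18, #20, #21, #23.
So seat 11 is #14.

14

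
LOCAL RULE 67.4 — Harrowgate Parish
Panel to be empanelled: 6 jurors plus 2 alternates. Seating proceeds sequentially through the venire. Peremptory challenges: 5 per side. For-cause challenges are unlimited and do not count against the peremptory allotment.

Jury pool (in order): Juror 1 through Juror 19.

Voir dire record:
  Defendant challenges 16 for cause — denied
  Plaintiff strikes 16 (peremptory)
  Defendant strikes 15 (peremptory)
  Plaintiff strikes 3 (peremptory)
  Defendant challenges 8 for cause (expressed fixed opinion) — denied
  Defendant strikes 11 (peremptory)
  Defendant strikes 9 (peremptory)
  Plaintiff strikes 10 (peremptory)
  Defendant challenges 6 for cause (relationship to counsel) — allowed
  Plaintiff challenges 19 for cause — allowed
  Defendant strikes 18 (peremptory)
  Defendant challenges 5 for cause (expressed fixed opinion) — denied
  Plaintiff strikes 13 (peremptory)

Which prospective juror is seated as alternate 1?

12

Removed: #3, #6, #9, #10, #11, #13, #15, #16, #18, #19. (#5, #8 stay — for-cause denied.)
Seating in order: seats 1–6 → #1, #2, #4, #5, #7, #8; alternates → #12, #14.
So alternate 1 is #12.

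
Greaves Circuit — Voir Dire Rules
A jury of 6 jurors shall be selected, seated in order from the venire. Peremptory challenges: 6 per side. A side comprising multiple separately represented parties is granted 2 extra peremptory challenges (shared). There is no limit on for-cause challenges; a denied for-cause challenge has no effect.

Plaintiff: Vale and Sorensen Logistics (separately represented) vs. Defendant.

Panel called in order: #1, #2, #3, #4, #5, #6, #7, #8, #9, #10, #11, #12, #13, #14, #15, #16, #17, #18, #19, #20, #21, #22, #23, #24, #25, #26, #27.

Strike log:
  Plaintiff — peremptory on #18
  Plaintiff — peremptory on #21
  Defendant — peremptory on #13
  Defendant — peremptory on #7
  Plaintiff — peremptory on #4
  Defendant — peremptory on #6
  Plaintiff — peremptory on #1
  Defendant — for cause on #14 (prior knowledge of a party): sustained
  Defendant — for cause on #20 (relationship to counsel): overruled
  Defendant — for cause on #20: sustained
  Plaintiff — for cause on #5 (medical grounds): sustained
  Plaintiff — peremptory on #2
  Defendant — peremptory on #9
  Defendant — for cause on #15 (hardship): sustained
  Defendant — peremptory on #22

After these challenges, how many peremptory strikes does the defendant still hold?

1

Defendant allotment: 6.
Defendant peremptories used: #13, #7, #6, #9, #22 — 5 (for-cause on #14, #20, #20, #15 don't count).
Remaining: 6 − 5 = 1.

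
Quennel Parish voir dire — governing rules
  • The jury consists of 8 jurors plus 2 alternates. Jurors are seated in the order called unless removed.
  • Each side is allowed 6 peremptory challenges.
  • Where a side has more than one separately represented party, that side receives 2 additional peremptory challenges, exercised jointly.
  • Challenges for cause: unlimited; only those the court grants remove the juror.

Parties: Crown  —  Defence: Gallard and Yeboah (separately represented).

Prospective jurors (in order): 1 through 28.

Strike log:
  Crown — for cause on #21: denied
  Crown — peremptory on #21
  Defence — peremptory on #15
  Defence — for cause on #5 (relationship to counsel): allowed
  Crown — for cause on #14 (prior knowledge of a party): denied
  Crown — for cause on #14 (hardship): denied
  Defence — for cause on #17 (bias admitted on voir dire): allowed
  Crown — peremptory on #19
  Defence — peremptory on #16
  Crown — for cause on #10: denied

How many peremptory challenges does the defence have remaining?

Defence allotment: 6 base + 2 multi-party = 8.
Defence peremptories used: #15, #16 — 2 (for-cause on #5, #17 don't count).
Remaining: 8 − 2 = 6.

6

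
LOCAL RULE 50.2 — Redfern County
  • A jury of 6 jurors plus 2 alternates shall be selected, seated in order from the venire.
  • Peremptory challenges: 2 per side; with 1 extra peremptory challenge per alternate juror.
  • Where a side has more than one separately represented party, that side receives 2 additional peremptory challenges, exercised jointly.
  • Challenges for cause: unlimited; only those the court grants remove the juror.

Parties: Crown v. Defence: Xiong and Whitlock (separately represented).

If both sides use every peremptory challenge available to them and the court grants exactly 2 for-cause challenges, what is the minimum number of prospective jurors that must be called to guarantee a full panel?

20

Seats to fill: 6 + 2 alternates = 8.
Peremptories — Crown: 2 + 1×2 = 4; Defence: 2 + 1×2 + 2 = 6; total 10.
For-cause removals: 2.
Minimum venire: 8 + 10 + 2 = 20.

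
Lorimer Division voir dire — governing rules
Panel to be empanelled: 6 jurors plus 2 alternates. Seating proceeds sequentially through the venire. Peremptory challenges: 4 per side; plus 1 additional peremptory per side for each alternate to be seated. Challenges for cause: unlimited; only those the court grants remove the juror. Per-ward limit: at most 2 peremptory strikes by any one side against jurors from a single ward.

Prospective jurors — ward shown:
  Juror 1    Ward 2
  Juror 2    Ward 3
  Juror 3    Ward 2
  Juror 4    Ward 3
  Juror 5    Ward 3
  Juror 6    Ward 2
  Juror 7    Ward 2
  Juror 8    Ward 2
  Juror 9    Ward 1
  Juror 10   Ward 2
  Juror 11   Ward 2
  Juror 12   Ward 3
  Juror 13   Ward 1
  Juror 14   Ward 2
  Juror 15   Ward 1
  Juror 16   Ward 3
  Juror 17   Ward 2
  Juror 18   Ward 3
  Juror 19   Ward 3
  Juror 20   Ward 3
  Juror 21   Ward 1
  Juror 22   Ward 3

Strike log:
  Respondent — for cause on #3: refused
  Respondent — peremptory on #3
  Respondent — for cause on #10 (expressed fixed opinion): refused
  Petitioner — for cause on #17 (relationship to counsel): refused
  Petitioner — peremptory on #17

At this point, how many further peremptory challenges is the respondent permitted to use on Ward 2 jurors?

Respondent peremptories so far: #3 — 1 of 6 used, 5 left overall.
Against Ward 2: #3 — 1 used; per-ward cap 2 leaves 1.
Binding limit: min(5, 1) = 1.

1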